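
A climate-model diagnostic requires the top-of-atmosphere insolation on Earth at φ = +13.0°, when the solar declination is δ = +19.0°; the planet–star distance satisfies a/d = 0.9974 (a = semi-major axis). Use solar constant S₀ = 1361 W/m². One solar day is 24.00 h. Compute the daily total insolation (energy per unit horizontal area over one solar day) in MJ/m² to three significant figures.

38.7 MJ/m²

cos H₀ = −tan(+13.0°) tan(+19.000°) = -0.0795, H₀ = 1.6504 rad.
Bracket: H₀ sin φ sin δ + cos φ cos δ sin H₀ = 1.6504×0.22495×0.32557 + 0.97437×0.94552×0.99684 = 0.120870 + 0.918375 = 1.039245.
Inverse-square distance factor (a/d)² = 0.9974² = 0.994807.
Q̄ = (S₀/π) × 0.994807 × [bracket] = (1361/π) × 0.994807 × 1.039245 = 447.88 W/m².
Daily total = Q̄ × 24.00 h × 3600 s/h = 447.88 × 24.00 × 3600 / 10⁶ = 38.70 MJ/m².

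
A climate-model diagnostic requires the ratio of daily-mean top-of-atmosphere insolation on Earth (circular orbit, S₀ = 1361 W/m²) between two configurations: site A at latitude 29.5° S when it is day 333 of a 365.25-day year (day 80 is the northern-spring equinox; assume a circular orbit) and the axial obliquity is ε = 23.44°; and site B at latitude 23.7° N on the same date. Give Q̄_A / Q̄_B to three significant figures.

Q̄_A / Q̄_B ≈ 1.78

— Configuration A (φ=-29.5°):
Solar longitude: λ_s = 360° × (333 − 80)/365.25 = 249.363°.
sin δ = sin 23.44° × sin 249.363° = -0.37226, so δ = -21.855°.
cos H₀ = −tan(-29.5°) tan(-21.855°) = -0.2269, H₀ = 1.7997 rad.
Bracket: H₀ sin φ sin δ + cos φ cos δ sin H₀ = 1.7997×-0.49242×-0.37226 + 0.87036×0.92813×0.97391 = 0.329900 + 0.786732 = 1.116632.
Q̄ = (S₀/π) × [bracket] = (1361/π) × 1.116632 = 483.75 W/m².
— Configuration B (φ=+23.7°):
cos H₀ = −tan(+23.7°) tan(-21.855°) = 0.1761, H₀ = 1.3938 rad.
Bracket: H₀ sin φ sin δ + cos φ cos δ sin H₀ = 1.3938×0.40195×-0.37226 + 0.91566×0.92813×0.98438 = -0.208554 + 0.836577 = 0.628023.
Q̄ = (S₀/π) × [bracket] = (1361/π) × 0.628023 = 272.07 W/m².
Ratio Q̄_A / Q̄_B = 483.75 / 272.07 = 1.778.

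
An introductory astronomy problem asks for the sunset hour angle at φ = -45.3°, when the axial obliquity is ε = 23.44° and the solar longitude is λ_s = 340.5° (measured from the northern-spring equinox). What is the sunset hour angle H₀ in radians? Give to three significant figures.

Solar declination: sin δ = sin ε · sin λ_s = sin 23.44° × sin 340.5° = -0.13278, so δ = -7.631°.
cos H₀ = −tan φ · tan δ = −tan(-45.3°) × tan(-7.631°) = -0.1354, so H₀ = 1.7066 rad = 97.78°.

H₀ = 1.71 rad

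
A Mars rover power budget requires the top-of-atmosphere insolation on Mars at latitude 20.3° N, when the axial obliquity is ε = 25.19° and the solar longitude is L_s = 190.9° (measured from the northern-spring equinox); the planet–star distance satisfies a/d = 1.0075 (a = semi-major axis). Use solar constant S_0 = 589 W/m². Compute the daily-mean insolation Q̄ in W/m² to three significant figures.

Q̄ ≈ 170 W/m²

Solar declination: sin δ = sin ε · sin L_s = sin 25.19° × sin 190.9° = -0.08048, so δ = -4.616°.
cos h₀ = −tan(+20.3°) tan(-4.616°) = 0.0299, h₀ = 1.5409 rad.
Bracket: h₀ sin ϕ sin δ + cos ϕ cos δ sin h₀ = 1.5409×0.34694×-0.08048 + 0.93789×0.99676×0.99955 = -0.043025 + 0.934431 = 0.891406.
Inverse-square distance factor (a/d)² = 1.0075² = 1.015056.
Q̄ = (S_0/π) × 1.015056 × [bracket] = (589/π) × 1.015056 × 0.891406 = 169.6 W/m².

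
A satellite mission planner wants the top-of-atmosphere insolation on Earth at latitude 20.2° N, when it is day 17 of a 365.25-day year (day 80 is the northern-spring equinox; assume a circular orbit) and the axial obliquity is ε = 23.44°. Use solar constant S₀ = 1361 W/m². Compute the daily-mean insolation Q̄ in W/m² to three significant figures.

Q̄ ≈ 302 W/m²

Solar longitude: λ_s = 360° × (17 − 80)/365.25 = -62.094°, i.e. -62.094° + 360° = 297.906°.
sin δ = sin 23.44° × sin 297.906° = -0.35153, so δ = -20.581°.
cos H₀ = −tan(+20.2°) tan(-20.581°) = 0.1382, H₀ = 1.4322 rad.
Bracket: H₀ sin φ sin δ + cos φ cos δ sin H₀ = 1.4322×0.34530×-0.35153 + 0.93849×0.93618×0.99041 = -0.173845 + 0.870170 = 0.696325.
Q̄ = (S₀/π) × [bracket] = (1361/π) × 0.696325 = 301.7 W/m².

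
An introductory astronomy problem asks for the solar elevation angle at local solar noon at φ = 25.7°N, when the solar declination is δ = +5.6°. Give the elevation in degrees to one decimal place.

69.9°

At local noon the hour angle is zero, so the zenith angle equals |φ − δ| = |+25.7° − (+5.600°)| = 20.100°.
Elevation = 90° − 20.100° = 69.9°.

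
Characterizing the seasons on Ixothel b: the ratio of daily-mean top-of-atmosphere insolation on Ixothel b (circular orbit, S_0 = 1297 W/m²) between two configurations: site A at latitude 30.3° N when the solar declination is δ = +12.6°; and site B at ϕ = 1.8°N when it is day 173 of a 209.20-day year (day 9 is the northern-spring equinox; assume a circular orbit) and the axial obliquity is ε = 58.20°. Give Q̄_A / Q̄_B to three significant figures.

— Configuration A (ϕ=+30.3°):
cos h₀ = −tan(+30.3°) tan(+12.600°) = -0.1306, h₀ = 1.7018 rad.
Bracket: h₀ sin ϕ sin δ + cos ϕ cos δ sin h₀ = 1.7018×0.50453×0.21814 + 0.86340×0.97592×0.99143 = 0.187297 + 0.835388 = 1.022685.
Q̄ = (S_0/π) × [bracket] = (1297/π) × 1.022685 = 422.21 W/m².
— Configuration B (ϕ=+1.8°):
Solar longitude: L_s = 360° × (173 − 9)/209.20 = 282.218°.
sin δ = sin 58.20° × sin 282.218° = -0.83064, so δ = -56.165°.
cos h₀ = −tan(+1.8°) tan(-56.165°) = 0.0469, h₀ = 1.5239 rad.
Bracket: h₀ sin ϕ sin δ + cos ϕ cos δ sin h₀ = 1.5239×0.03141×-0.83064 + 0.99951×0.55681×0.99890 = -0.039759 + 0.555925 = 0.516166.
Q̄ = (S_0/π) × [bracket] = (1297/π) × 0.516166 = 213.10 W/m².
Ratio Q̄_A / Q̄_B = 422.21 / 213.10 = 1.981.

Q̄_A / Q̄_B ≈ 1.98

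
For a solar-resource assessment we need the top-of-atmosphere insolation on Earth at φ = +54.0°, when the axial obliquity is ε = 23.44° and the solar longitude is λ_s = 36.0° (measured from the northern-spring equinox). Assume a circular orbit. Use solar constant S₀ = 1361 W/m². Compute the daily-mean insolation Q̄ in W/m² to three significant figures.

Q̄ ≈ 390 W/m²

Solar declination: sin δ = sin ε · sin λ_s = sin 23.44° × sin 36.0° = 0.23381, so δ = +13.522°.
cos H₀ = −tan(+54.0°) tan(+13.522°) = -0.3310, H₀ = 1.9082 rad.
Bracket: H₀ sin φ sin δ + cos φ cos δ sin H₀ = 1.9082×0.80902×0.23381 + 0.58779×0.97228×0.94363 = 0.360949 + 0.539281 = 0.900230.
Q̄ = (S₀/π) × [bracket] = (1361/π) × 0.900230 = 390.0 W/m².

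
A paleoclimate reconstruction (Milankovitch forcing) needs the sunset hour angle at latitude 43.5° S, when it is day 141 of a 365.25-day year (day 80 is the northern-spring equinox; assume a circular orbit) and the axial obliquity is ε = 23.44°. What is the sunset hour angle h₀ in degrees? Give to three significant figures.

h₀ = 69.6°

Solar longitude: L_s = 360° × (141 − 80)/365.25 = 60.123°.
sin δ = sin 23.44° × sin 60.123° = 0.34492, so δ = +20.177°.
cos h₀ = −tan ϕ · tan δ = −tan(-43.5°) × tan(+20.177°) = 0.3487, so h₀ = 1.2146 rad = 69.59°.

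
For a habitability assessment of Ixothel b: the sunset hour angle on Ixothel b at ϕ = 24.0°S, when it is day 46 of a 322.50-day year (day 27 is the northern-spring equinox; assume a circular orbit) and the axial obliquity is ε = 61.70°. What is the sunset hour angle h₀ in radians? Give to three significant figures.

h₀ = 1.42 rad

Solar longitude: L_s = 360° × (46 − 27)/322.50 = 21.209°.
sin δ = sin 61.70° × sin 21.209° = 0.31854, so δ = +18.574°.
cos h₀ = −tan ϕ · tan δ = −tan(-24.0°) × tan(+18.574°) = 0.1496, so h₀ = 1.4206 rad = 81.40°.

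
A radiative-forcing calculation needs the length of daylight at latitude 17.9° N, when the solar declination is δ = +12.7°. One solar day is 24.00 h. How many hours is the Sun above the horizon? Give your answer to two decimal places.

cos H₀ = −tan φ · tan δ = −tan(+17.9°) × tan(+12.700°) = -0.0728, so H₀ = 1.6436 rad = 94.17°.
Daylight = 2H₀/(2π) × 24.00 h = (1.6436/π) × 24.00 = 12.56 h.

12.56 h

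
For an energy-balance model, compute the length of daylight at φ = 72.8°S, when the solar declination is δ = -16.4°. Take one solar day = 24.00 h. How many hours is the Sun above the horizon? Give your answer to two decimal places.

21.59 h

cos H₀ = −tan φ · tan δ = −tan(-72.8°) × tan(-16.400°) = -0.9508, so H₀ = 2.8265 rad = 161.95°.
Daylight = 2H₀/(2π) × 24.00 h = (2.8265/π) × 24.00 = 21.59 h.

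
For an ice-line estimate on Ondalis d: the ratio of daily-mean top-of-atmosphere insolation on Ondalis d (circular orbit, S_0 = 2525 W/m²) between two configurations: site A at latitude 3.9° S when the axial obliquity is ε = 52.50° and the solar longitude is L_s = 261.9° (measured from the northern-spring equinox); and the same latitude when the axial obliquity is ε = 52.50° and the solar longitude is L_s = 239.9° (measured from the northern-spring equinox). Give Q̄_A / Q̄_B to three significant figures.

— Configuration A (ϕ=-3.9°):
Solar declination: sin δ = sin ε · sin L_s = sin 52.50° × sin 261.9° = -0.78544, so δ = -51.761°.
cos h₀ = −tan(-3.9°) tan(-51.761°) = -0.0865, h₀ = 1.6574 rad.
Bracket: h₀ sin ϕ sin δ + cos ϕ cos δ sin h₀ = 1.6574×-0.06802×-0.78544 + 0.99768×0.61894×0.99625 = 0.088548 + 0.615188 = 0.703736.
Q̄ = (S_0/π) × [bracket] = (2525/π) × 0.703736 = 565.62 W/m².
— Configuration B (ϕ=-3.9°):
Solar declination: sin δ = sin ε · sin L_s = sin 52.50° × sin 239.9° = -0.68637, so δ = -43.344°.
cos h₀ = −tan(-3.9°) tan(-43.344°) = -0.0643, h₀ = 1.6352 rad.
Bracket: h₀ sin ϕ sin δ + cos ϕ cos δ sin h₀ = 1.6352×-0.06802×-0.68637 + 0.99768×0.72725×0.99793 = 0.076342 + 0.724061 = 0.800403.
Q̄ = (S_0/π) × [bracket] = (2525/π) × 0.800403 = 643.31 W/m².
Ratio Q̄_A / Q̄_B = 565.62 / 643.31 = 0.8792.

Q̄_A / Q̄_B ≈ 0.879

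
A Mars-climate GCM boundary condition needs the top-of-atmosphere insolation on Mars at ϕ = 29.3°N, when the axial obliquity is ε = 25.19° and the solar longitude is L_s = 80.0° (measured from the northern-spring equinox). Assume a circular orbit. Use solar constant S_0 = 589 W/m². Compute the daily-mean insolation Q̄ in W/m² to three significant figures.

Q̄ ≈ 214 W/m²

Solar declination: sin δ = sin ε · sin L_s = sin 25.19° × sin 80.0° = 0.41916, so δ = +24.781°.
cos h₀ = −tan(+29.3°) tan(+24.781°) = -0.2591, h₀ = 1.8329 rad.
Bracket: h₀ sin ϕ sin δ + cos ϕ cos δ sin h₀ = 1.8329×0.48938×0.41916 + 0.87207×0.90791×0.96586 = 0.375980 + 0.764730 = 1.140710.
Q̄ = (S_0/π) × [bracket] = (589/π) × 1.140710 = 213.9 W/m².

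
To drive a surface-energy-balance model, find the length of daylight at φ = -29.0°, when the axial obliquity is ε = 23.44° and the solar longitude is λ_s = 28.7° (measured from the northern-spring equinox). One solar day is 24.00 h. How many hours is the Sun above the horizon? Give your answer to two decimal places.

Solar declination: sin δ = sin ε · sin λ_s = sin 23.44° × sin 28.7° = 0.19103, so δ = +11.013°.
cos H₀ = −tan φ · tan δ = −tan(-29.0°) × tan(+11.013°) = 0.1079, so H₀ = 1.4627 rad = 83.81°.
Daylight = 2H₀/(2π) × 24.00 h = (1.4627/π) × 24.00 = 11.17 h.

11.17 h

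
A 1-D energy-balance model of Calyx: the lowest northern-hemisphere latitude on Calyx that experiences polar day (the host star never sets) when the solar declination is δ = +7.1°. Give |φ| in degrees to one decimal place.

Polar day requires cos H₀ = −tan φ tan δ ≤ −1, i.e. tan φ tan δ ≥ 1.
The boundary is |tan φ| · |tan δ| = 1, so |φ| = 90° − |δ| = 90° − 7.1° = 82.9° in the northern hemisphere.

|φ| = 82.9°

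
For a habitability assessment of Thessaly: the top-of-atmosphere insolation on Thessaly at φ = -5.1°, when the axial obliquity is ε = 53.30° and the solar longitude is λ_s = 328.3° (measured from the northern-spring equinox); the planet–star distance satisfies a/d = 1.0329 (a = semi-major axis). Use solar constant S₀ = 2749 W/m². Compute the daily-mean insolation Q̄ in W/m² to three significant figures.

Q̄ ≈ 899 W/m²

Solar declination: sin δ = sin ε · sin λ_s = sin 53.30° × sin 328.3° = -0.42131, so δ = -24.917°.
cos H₀ = −tan(-5.1°) tan(-24.917°) = -0.0415, H₀ = 1.6123 rad.
Bracket: H₀ sin φ sin δ + cos φ cos δ sin H₀ = 1.6123×-0.08889×-0.42131 + 0.99604×0.90692×0.99914 = 0.060381 + 0.902552 = 0.962933.
Inverse-square distance factor (a/d)² = 1.0329² = 1.066882.
Q̄ = (S₀/π) × 1.066882 × [bracket] = (2749/π) × 1.066882 × 0.962933 = 899.0 W/m².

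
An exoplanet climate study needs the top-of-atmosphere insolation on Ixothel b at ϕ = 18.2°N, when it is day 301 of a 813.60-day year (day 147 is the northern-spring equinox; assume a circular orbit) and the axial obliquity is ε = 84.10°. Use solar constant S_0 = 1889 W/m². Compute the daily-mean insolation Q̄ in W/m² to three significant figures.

Q̄ ≈ 565 W/m²

Solar longitude: L_s = 360° × (301 − 147)/813.60 = 68.142°.
sin δ = sin 84.10° × sin 68.142° = 0.92319, so δ = +67.397°.
cos h₀ = −tan(+18.2°) tan(+67.397°) = -0.7897, h₀ = 2.4812 rad.
Bracket: h₀ sin ϕ sin δ + cos ϕ cos δ sin h₀ = 2.4812×0.31233×0.92319 + 0.94997×0.38434×0.61345 = 0.715429 + 0.223978 = 0.939407.
Q̄ = (S_0/π) × [bracket] = (1889/π) × 0.939407 = 564.9 W/m².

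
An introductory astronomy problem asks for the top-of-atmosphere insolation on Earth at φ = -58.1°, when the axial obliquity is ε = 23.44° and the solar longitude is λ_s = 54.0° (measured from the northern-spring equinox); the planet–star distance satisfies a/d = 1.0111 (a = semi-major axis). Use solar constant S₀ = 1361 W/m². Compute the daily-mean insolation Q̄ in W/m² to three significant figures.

Solar declination: sin δ = sin ε · sin λ_s = sin 23.44° × sin 54.0° = 0.32182, so δ = +18.773°.
cos H₀ = −tan(-58.1°) tan(+18.773°) = 0.5461, H₀ = 0.9931 rad.
Bracket: H₀ sin φ sin δ + cos φ cos δ sin H₀ = 0.9931×-0.84897×0.32182 + 0.52844×0.94680×0.83774 = -0.271330 + 0.419144 = 0.147814.
Inverse-square distance factor (a/d)² = 1.0111² = 1.022323.
Q̄ = (S₀/π) × 1.022323 × [bracket] = (1361/π) × 1.022323 × 0.147814 = 65.47 W/m².

Q̄ ≈ 65.5 W/m²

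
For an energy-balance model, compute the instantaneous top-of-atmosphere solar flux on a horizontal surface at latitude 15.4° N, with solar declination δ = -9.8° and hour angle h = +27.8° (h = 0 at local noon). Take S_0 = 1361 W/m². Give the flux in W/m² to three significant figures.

cos θ_z = sin ϕ sin δ + cos ϕ cos δ cos h = -0.045200 + 0.840376 = 0.795176.
Flux = S_0 · cos θ_z = 1361 × 0.795176 = 1082 W/m².

1.08e+03 W/m²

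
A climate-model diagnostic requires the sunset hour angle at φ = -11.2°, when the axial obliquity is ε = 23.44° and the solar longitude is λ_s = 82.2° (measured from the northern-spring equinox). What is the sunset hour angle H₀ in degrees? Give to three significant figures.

Solar declination: sin δ = sin ε · sin λ_s = sin 23.44° × sin 82.2° = 0.39411, so δ = +23.210°.
cos H₀ = −tan φ · tan δ = −tan(-11.2°) × tan(+23.210°) = 0.0849, so H₀ = 1.4858 rad = 85.13°.

H₀ = 85.1°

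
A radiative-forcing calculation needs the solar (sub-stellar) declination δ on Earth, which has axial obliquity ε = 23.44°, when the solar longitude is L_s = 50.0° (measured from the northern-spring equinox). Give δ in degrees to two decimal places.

δ = +17.74°

sin δ = sin ε · sin L_s = sin 23.44° × sin 50.0° = 0.304724.
δ = arcsin(0.304724) = +17.74°.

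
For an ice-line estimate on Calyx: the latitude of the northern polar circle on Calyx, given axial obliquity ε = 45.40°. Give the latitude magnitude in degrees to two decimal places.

44.60°

The polar circle is the lowest latitude that experiences at least one full rotation of continuous daylight at the northern-summer solstice; it lies at |φ| = 90° − ε = 90° − 45.40° = 44.60°.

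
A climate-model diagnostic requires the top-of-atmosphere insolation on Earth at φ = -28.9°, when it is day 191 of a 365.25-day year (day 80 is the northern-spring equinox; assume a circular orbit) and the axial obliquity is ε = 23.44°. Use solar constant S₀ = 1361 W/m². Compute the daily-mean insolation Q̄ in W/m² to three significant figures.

Solar longitude: λ_s = 360° × (191 − 80)/365.25 = 109.405°.
sin δ = sin 23.44° × sin 109.405° = 0.37519, so δ = +22.036°.
cos H₀ = −tan(-28.9°) tan(+22.036°) = 0.2234, H₀ = 1.3455 rad.
Bracket: H₀ sin φ sin δ + cos φ cos δ sin H₀ = 1.3455×-0.48328×0.37519 + 0.87546×0.92695×0.97472 = -0.243969 + 0.790993 = 0.547024.
Q̄ = (S₀/π) × [bracket] = (1361/π) × 0.547024 = 237.0 W/m².

Q̄ ≈ 237 W/m²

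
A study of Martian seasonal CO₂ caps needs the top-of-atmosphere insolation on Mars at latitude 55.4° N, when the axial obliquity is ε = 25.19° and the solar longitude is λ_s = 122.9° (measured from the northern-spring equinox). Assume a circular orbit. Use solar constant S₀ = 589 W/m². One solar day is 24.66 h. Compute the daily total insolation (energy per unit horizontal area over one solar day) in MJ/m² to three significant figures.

Solar declination: sin δ = sin ε · sin λ_s = sin 25.19° × sin 122.9° = 0.35736, so δ = +20.938°.
cos H₀ = −tan(+55.4°) tan(+20.938°) = -0.5546, H₀ = 2.1587 rad.
Bracket: H₀ sin φ sin δ + cos φ cos δ sin H₀ = 2.1587×0.82314×0.35736 + 0.56784×0.93397×0.83208 = 0.634997 + 0.441290 = 1.076287.
Q̄ = (S₀/π) × [bracket] = (589/π) × 1.076287 = 201.79 W/m².
Daily total = Q̄ × 24.66 h × 3600 s/h = 201.79 × 24.66 × 3600 / 10⁶ = 17.91 MJ/m².

17.9 MJ/m²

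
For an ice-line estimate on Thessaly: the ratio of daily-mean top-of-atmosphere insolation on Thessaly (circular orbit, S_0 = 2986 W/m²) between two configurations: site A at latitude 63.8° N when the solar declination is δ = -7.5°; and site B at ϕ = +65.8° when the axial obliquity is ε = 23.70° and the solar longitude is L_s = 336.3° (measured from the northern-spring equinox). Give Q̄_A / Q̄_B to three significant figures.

Q̄_A / Q̄_B ≈ 1.35

— Configuration A (ϕ=+63.8°):
cos h₀ = −tan(+63.8°) tan(-7.500°) = 0.2676, h₀ = 1.2999 rad.
Bracket: h₀ sin ϕ sin δ + cos ϕ cos δ sin h₀ = 1.2999×0.89726×-0.13053 + 0.44151×0.99144×0.96354 = -0.152243 + 0.421771 = 0.269528.
Q̄ = (S_0/π) × [bracket] = (2986/π) × 0.269528 = 256.18 W/m².
— Configuration B (ϕ=+65.8°):
Solar declination: sin δ = sin ε · sin L_s = sin 23.70° × sin 336.3° = -0.16156, so δ = -9.298°.
cos h₀ = −tan(+65.8°) tan(-9.298°) = 0.3643, h₀ = 1.1979 rad.
Bracket: h₀ sin ϕ sin δ + cos ϕ cos δ sin h₀ = 1.1979×0.91212×-0.16156 + 0.40992×0.98686×0.93129 = -0.176525 + 0.376738 = 0.200213.
Q̄ = (S_0/π) × [bracket] = (2986/π) × 0.200213 = 190.30 W/m².
Ratio Q̄_A / Q̄_B = 256.18 / 190.30 = 1.346.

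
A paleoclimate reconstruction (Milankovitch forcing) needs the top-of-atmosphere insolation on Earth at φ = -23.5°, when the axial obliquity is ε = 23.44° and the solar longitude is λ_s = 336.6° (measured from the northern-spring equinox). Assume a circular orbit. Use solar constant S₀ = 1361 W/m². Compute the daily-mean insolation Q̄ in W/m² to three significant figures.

Q̄ ≈ 436 W/m²

Solar declination: sin δ = sin ε · sin λ_s = sin 23.44° × sin 336.6° = -0.15798, so δ = -9.090°.
cos H₀ = −tan(-23.5°) tan(-9.090°) = -0.0696, H₀ = 1.6404 rad.
Bracket: H₀ sin φ sin δ + cos φ cos δ sin H₀ = 1.6404×-0.39875×-0.15798 + 0.91706×0.98744×0.99758 = 0.103336 + 0.903350 = 1.006686.
Q̄ = (S₀/π) × [bracket] = (1361/π) × 1.006686 = 436.1 W/m².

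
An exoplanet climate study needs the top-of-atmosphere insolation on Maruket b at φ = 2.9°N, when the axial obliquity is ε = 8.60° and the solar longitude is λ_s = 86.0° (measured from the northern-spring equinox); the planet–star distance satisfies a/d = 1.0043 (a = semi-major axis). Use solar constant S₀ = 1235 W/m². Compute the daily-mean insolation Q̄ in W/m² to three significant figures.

Q̄ ≈ 396 W/m²

Solar declination: sin δ = sin ε · sin λ_s = sin 8.60° × sin 86.0° = 0.14917, so δ = +8.579°.
cos H₀ = −tan(+2.9°) tan(+8.579°) = -0.0076, H₀ = 1.5784 rad.
Bracket: H₀ sin φ sin δ + cos φ cos δ sin H₀ = 1.5784×0.05059×0.14917 + 0.99872×0.98881×0.99997 = 0.011911 + 0.987515 = 0.999426.
Inverse-square distance factor (a/d)² = 1.0043² = 1.008618.
Q̄ = (S₀/π) × 1.008618 × [bracket] = (1235/π) × 1.008618 × 0.999426 = 396.3 W/m².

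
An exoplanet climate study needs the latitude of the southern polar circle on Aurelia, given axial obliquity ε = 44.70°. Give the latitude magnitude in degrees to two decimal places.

45.30°

The polar circle is the lowest latitude that experiences at least one full rotation of continuous darkness at the northern-summer solstice; it lies at |ϕ| = 90° − ε = 90° − 44.70° = 45.30°.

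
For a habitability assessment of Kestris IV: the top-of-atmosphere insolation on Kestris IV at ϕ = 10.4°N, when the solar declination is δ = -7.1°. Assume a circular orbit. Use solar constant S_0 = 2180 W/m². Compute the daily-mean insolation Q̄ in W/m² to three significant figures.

cos h₀ = −tan(+10.4°) tan(-7.100°) = 0.0229, h₀ = 1.5479 rad.
Bracket: h₀ sin ϕ sin δ + cos ϕ cos δ sin h₀ = 1.5479×0.18052×-0.12360 + 0.98357×0.99233×0.99974 = -0.034537 + 0.975772 = 0.941235.
Q̄ = (S_0/π) × [bracket] = (2180/π) × 0.941235 = 653.1 W/m².

Q̄ ≈ 653 W/m²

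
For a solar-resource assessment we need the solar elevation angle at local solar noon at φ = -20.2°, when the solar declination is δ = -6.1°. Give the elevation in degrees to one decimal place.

75.9°

At local noon the hour angle is zero, so the zenith angle equals |φ − δ| = |-20.2° − (-6.100°)| = 14.100°.
Elevation = 90° − 14.100° = 75.9°.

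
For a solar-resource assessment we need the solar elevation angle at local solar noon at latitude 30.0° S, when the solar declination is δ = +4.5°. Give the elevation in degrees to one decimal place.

55.5°

At local noon the hour angle is zero, so the zenith angle equals |ϕ − δ| = |-30.0° − (+4.500°)| = 34.500°.
Elevation = 90° − 34.500° = 55.5°.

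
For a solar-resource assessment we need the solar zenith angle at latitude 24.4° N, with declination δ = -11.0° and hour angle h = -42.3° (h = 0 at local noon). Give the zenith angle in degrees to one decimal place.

cos θ_z = sin φ sin δ + cos φ cos δ cos h = -0.078824 + 0.661195 = 0.582371.
θ_z = arccos(0.582371) = 54.4°.

θ_z = 54.4°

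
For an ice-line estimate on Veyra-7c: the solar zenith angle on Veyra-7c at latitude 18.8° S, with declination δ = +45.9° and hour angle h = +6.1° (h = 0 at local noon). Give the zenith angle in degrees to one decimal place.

θ_z = 64.9°

cos θ_z = sin ϕ sin δ + cos ϕ cos δ cos h = -0.231427 + 0.655055 = 0.423628.
θ_z = arccos(0.423628) = 64.9°.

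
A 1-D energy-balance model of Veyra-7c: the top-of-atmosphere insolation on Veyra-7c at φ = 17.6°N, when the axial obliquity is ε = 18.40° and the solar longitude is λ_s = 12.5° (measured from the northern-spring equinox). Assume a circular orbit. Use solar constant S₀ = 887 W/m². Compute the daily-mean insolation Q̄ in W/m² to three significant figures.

Solar declination: sin δ = sin ε · sin λ_s = sin 18.40° × sin 12.5° = 0.06832, so δ = +3.917°.
cos H₀ = −tan(+17.6°) tan(+3.917°) = -0.0217, H₀ = 1.5925 rad.
Bracket: H₀ sin φ sin δ + cos φ cos δ sin H₀ = 1.5925×0.30237×0.06832 + 0.95319×0.99766×0.99976 = 0.032898 + 0.950731 = 0.983629.
Q̄ = (S₀/π) × [bracket] = (887/π) × 0.983629 = 277.7 W/m².

Q̄ ≈ 278 W/m²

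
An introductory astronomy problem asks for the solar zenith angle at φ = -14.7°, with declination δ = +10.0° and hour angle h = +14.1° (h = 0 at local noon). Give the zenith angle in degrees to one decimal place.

cos θ_z = sin φ sin δ + cos φ cos δ cos h = -0.044065 + 0.923874 = 0.879809.
θ_z = arccos(0.879809) = 28.4°.

θ_z = 28.4°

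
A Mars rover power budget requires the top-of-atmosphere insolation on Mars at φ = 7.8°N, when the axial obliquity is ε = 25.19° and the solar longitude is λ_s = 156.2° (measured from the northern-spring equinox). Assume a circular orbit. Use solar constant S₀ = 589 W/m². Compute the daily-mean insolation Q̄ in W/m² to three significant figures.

Solar declination: sin δ = sin ε · sin λ_s = sin 25.19° × sin 156.2° = 0.17176, so δ = +9.890°.
cos H₀ = −tan(+7.8°) tan(+9.890°) = -0.0239, H₀ = 1.5947 rad.
Bracket: H₀ sin φ sin δ + cos φ cos δ sin H₀ = 1.5947×0.13572×0.17176 + 0.99075×0.98514×0.99971 = 0.037174 + 0.975744 = 1.012918.
Q̄ = (S₀/π) × [bracket] = (589/π) × 1.012918 = 189.9 W/m².

Q̄ ≈ 190 W/m²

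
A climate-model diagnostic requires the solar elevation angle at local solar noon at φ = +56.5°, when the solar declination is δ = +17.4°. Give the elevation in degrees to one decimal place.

At local noon the hour angle is zero, so the zenith angle equals |φ − δ| = |+56.5° − (+17.400°)| = 39.100°.
Elevation = 90° − 39.100° = 50.9°.

50.9°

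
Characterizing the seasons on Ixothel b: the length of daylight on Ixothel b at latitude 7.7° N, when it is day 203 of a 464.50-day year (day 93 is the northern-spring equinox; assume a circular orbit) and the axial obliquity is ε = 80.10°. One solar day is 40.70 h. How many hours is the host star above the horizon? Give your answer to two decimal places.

30.35 h

Solar longitude: L_s = 360° × (203 − 93)/464.50 = 85.253°.
sin δ = sin 80.10° × sin 85.253° = 0.98173, so δ = +79.031°.
cos h₀ = −tan ϕ · tan δ = −tan(+7.7°) × tan(+79.031°) = -0.6976, so h₀ = 2.3428 rad = 134.23°.
Daylight = 2h₀/(2π) × 40.70 h = (2.3428/π) × 40.70 = 30.35 h.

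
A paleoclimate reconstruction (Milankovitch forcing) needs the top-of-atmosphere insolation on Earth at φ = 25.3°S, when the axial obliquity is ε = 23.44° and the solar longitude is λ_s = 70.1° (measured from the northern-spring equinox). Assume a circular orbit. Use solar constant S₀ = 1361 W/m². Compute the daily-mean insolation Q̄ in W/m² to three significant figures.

Solar declination: sin δ = sin ε · sin λ_s = sin 23.44° × sin 70.1° = 0.37404, so δ = +21.965°.
cos H₀ = −tan(-25.3°) tan(+21.965°) = 0.1906, H₀ = 1.3790 rad.
Bracket: H₀ sin φ sin δ + cos φ cos δ sin H₀ = 1.3790×-0.42736×0.37404 + 0.90408×0.92741×0.98166 = -0.220433 + 0.823076 = 0.602643.
Q̄ = (S₀/π) × [bracket] = (1361/π) × 0.602643 = 261.1 W/m².

Q̄ ≈ 261 W/m²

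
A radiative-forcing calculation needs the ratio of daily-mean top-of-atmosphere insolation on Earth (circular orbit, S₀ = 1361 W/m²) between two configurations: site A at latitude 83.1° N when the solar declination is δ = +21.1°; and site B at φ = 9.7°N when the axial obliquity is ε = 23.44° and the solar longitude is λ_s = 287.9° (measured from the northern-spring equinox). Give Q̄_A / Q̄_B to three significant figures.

Q̄_A / Q̄_B ≈ 1.38

— Configuration A (φ=+83.1°):
cos H₀ = −tan(+83.1°) tan(+21.100°) = -3.1886 ≤ −1 ⇒ polar day, H₀ = π.
Bracket: H₀ sin φ sin δ + cos φ cos δ sin H₀ = 3.1416×0.99276×0.36000 + 0.12014×0.93295×0.00000 = 1.122788 + 0.000000 = 1.122788.
Q̄ = (S₀/π) × [bracket] = (1361/π) × 1.122788 = 486.41 W/m².
— Configuration B (φ=+9.7°):
Solar declination: sin δ = sin ε · sin λ_s = sin 23.44° × sin 287.9° = -0.37853, so δ = -22.243°.
cos H₀ = −tan(+9.7°) tan(-22.243°) = 0.0699, H₀ = 1.5008 rad.
Bracket: H₀ sin φ sin δ + cos φ cos δ sin H₀ = 1.5008×0.16849×-0.37853 + 0.98570×0.92559×0.99755 = -0.095719 + 0.910119 = 0.814400.
Q̄ = (S₀/π) × [bracket] = (1361/π) × 0.814400 = 352.81 W/m².
Ratio Q̄_A / Q̄_B = 486.41 / 352.81 = 1.379.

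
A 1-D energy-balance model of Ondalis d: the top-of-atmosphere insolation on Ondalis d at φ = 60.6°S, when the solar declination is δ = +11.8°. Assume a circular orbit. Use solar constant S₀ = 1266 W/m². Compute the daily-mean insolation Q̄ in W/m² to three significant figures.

Q̄ ≈ 94.3 W/m²

cos H₀ = −tan(-60.6°) tan(+11.800°) = 0.3708, H₀ = 1.1910 rad.
Bracket: H₀ sin φ sin δ + cos φ cos δ sin H₀ = 1.1910×-0.87121×0.20450 + 0.49090×0.97887×0.92873 = -0.212191 + 0.446280 = 0.234089.
Q̄ = (S₀/π) × [bracket] = (1266/π) × 0.234089 = 94.33 W/m².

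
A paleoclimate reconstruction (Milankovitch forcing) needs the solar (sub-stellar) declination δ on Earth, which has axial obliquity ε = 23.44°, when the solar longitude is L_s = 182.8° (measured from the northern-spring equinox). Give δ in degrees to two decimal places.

δ = -1.11°

sin δ = sin ε · sin L_s = sin 23.44° × sin 182.8° = -0.019432.
δ = arcsin(-0.019432) = -1.11°.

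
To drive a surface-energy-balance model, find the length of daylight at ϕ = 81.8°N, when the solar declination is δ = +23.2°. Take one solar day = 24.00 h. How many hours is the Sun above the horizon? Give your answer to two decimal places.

24.00 h

Sunrise equation: cos h₀ = −tan ϕ · tan δ = -2.9743 ≤ −1, so the Sun never sets (polar day) and h₀ = π.
Daylight = 2h₀/(2π) × 24.00 h = (3.1416/π) × 24.00 = 24.00 h.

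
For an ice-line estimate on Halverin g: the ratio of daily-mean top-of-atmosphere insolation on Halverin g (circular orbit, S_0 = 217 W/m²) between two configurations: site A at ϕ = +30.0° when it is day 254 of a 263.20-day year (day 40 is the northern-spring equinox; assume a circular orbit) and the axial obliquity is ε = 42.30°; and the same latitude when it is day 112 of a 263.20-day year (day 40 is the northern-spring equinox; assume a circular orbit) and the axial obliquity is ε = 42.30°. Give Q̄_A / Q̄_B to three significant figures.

— Configuration A (ϕ=+30.0°):
Solar longitude: L_s = 360° × (254 − 40)/263.20 = 292.705°.
sin δ = sin 42.30° × sin 292.705° = -0.62086, so δ = -38.379°.
cos h₀ = −tan(+30.0°) tan(-38.379°) = 0.4573, h₀ = 1.0959 rad.
Bracket: h₀ sin ϕ sin δ + cos ϕ cos δ sin h₀ = 1.0959×0.50000×-0.62086 + 0.86603×0.78392×0.88934 = -0.340200 + 0.603771 = 0.263571.
Q̄ = (S_0/π) × [bracket] = (217/π) × 0.263571 = 18.206 W/m².
— Configuration B (ϕ=+30.0°):
Solar longitude: L_s = 360° × (112 − 40)/263.20 = 98.480°.
sin δ = sin 42.30° × sin 98.480° = 0.66565, so δ = +41.733°.
cos h₀ = −tan(+30.0°) tan(+41.733°) = -0.5150, h₀ = 2.1118 rad.
Bracket: h₀ sin ϕ sin δ + cos ϕ cos δ sin h₀ = 2.1118×0.50000×0.66565 + 0.86603×0.74626×0.85720 = 0.702860 + 0.553994 = 1.256854.
Q̄ = (S_0/π) × [bracket] = (217/π) × 1.256854 = 86.815 W/m².
Ratio Q̄_A / Q̄_B = 18.206 / 86.815 = 0.2097.

Q̄_A / Q̄_B ≈ 0.210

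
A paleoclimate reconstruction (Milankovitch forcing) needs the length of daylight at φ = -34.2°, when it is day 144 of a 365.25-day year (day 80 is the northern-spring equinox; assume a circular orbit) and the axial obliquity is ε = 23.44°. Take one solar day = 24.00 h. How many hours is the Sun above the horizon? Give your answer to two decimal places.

10.01 h

Solar longitude: λ_s = 360° × (144 − 80)/365.25 = 63.080°.
sin δ = sin 23.44° × sin 63.080° = 0.35468, so δ = +20.774°.
cos H₀ = −tan φ · tan δ = −tan(-34.2°) × tan(+20.774°) = 0.2578, so H₀ = 1.3100 rad = 75.06°.
Daylight = 2H₀/(2π) × 24.00 h = (1.3100/π) × 24.00 = 10.01 h.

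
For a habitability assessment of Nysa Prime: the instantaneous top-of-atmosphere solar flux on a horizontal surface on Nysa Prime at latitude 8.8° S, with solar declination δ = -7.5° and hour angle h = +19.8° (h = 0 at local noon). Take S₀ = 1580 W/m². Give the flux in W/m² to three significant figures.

1.49e+03 W/m²

cos θ_z = sin φ sin δ + cos φ cos δ cos h = 0.019969 + 0.921850 = 0.941819.
Flux = S₀ · cos θ_z = 1580 × 0.941819 = 1488 W/m².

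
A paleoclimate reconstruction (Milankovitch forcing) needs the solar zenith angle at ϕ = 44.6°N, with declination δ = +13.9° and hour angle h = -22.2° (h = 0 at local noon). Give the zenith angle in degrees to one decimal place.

θ_z = 36.0°

cos θ_z = sin ϕ sin δ + cos ϕ cos δ cos h = 0.168677 + 0.639939 = 0.808616.
θ_z = arccos(0.808616) = 36.0°.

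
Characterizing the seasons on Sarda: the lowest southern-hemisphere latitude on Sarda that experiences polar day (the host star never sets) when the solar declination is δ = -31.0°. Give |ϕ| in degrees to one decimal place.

Polar day requires cos h₀ = −tan ϕ tan δ ≤ −1, i.e. tan ϕ tan δ ≥ 1.
The boundary is |tan ϕ| · |tan δ| = 1, so |ϕ| = 90° − |δ| = 90° − 31.0° = 59.0° in the southern hemisphere.

|ϕ| = 59.0°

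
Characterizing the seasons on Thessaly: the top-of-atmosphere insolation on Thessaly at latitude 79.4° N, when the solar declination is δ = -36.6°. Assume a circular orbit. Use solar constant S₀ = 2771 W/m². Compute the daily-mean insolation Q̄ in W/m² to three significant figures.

Q̄ ≈ 0.00 W/m²

cos H₀ = −tan(+79.4°) tan(-36.600°) = 3.9684 ≥ 1 ⇒ polar night, H₀ = 0 and Q̄ = 0.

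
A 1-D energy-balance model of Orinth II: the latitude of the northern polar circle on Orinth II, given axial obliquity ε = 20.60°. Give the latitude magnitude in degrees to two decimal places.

The polar circle is the lowest latitude that experiences at least one full rotation of continuous daylight at the northern-summer solstice; it lies at |ϕ| = 90° − ε = 90° − 20.60° = 69.40°.

69.40°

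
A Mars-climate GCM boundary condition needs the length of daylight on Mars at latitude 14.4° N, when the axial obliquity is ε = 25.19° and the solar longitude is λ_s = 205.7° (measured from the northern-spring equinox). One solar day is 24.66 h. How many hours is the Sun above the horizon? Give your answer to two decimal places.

11.95 h

Solar declination: sin δ = sin ε · sin λ_s = sin 25.19° × sin 205.7° = -0.18457, so δ = -10.636°.
cos H₀ = −tan φ · tan δ = −tan(+14.4°) × tan(-10.636°) = 0.0482, so H₀ = 1.5226 rad = 87.24°.
Daylight = 2H₀/(2π) × 24.66 h = (1.5226/π) × 24.66 = 11.95 h.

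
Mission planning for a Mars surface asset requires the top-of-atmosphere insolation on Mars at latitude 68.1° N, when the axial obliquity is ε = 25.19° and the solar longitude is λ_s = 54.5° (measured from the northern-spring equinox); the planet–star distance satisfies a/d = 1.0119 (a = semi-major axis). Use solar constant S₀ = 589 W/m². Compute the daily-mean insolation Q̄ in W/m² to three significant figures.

Q̄ ≈ 195 W/m²

Solar declination: sin δ = sin ε · sin λ_s = sin 25.19° × sin 54.5° = 0.34650, so δ = +20.274°.
cos H₀ = −tan(+68.1°) tan(+20.274°) = -0.9189, H₀ = 2.7360 rad.
Bracket: H₀ sin φ sin δ + cos φ cos δ sin H₀ = 2.7360×0.92784×0.34650 + 0.37299×0.93805×0.39453 = 0.879615 + 0.138039 = 1.017654.
Inverse-square distance factor (a/d)² = 1.0119² = 1.023942.
Q̄ = (S₀/π) × 1.023942 × [bracket] = (589/π) × 1.023942 × 1.017654 = 195.4 W/m².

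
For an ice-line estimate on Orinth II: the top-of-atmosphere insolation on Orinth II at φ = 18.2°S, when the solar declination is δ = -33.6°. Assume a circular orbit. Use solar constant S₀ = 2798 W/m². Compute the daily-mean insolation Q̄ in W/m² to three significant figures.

cos H₀ = −tan(-18.2°) tan(-33.600°) = -0.2184, H₀ = 1.7910 rad.
Bracket: H₀ sin φ sin δ + cos φ cos δ sin H₀ = 1.7910×-0.31233×-0.55339 + 0.94997×0.83292×0.97585 = 0.309557 + 0.772140 = 1.081697.
Q̄ = (S₀/π) × [bracket] = (2798/π) × 1.081697 = 963.4 W/m².

Q̄ ≈ 963 W/m²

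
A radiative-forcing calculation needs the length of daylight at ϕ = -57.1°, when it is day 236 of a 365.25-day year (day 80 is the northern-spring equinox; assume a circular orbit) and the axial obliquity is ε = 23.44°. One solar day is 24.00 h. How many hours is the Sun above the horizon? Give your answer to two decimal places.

Solar longitude: L_s = 360° × (236 − 80)/365.25 = 153.758°.
sin δ = sin 23.44° × sin 153.758° = 0.17589, so δ = +10.130°.
cos h₀ = −tan ϕ · tan δ = −tan(-57.1°) × tan(+10.130°) = 0.2762, so h₀ = 1.2910 rad = 73.97°.
Daylight = 2h₀/(2π) × 24.00 h = (1.2910/π) × 24.00 = 9.86 h.

9.86 h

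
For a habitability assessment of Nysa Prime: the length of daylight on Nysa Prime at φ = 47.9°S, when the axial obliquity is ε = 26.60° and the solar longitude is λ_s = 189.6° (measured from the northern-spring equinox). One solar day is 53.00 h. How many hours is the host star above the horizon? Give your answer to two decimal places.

27.90 h

Solar declination: sin δ = sin ε · sin λ_s = sin 26.60° × sin 189.6° = -0.07467, so δ = -4.282°.
cos H₀ = −tan φ · tan δ = −tan(-47.9°) × tan(-4.282°) = -0.0829, so H₀ = 1.6538 rad = 94.75°.
Daylight = 2H₀/(2π) × 53.00 h = (1.6538/π) × 53.00 = 27.90 h.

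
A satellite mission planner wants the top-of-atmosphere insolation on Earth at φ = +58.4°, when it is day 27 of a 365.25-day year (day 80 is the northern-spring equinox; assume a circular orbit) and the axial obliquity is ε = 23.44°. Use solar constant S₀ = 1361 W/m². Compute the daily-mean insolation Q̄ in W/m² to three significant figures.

Solar longitude: λ_s = 360° × (27 − 80)/365.25 = -52.238°, i.e. -52.238° + 360° = 307.762°.
sin δ = sin 23.44° × sin 307.762° = -0.31448, so δ = -18.329°.
cos H₀ = −tan(+58.4°) tan(-18.329°) = 0.5385, H₀ = 1.0021 rad.
Bracket: H₀ sin φ sin δ + cos φ cos δ sin H₀ = 1.0021×0.85173×-0.31448 + 0.52399×0.94927×0.84263 = -0.268415 + 0.419131 = 0.150716.
Q̄ = (S₀/π) × [bracket] = (1361/π) × 0.150716 = 65.29 W/m².

Q̄ ≈ 65.3 W/m²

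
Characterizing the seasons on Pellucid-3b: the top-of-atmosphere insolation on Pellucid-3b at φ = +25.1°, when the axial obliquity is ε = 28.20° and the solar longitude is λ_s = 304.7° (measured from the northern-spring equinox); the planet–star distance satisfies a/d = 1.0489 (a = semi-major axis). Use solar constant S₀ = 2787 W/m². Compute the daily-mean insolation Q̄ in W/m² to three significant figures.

Q̄ ≈ 578 W/m²

Solar declination: sin δ = sin ε · sin λ_s = sin 28.20° × sin 304.7° = -0.38850, so δ = -22.861°.
cos H₀ = −tan(+25.1°) tan(-22.861°) = 0.1975, H₀ = 1.3720 rad.
Bracket: H₀ sin φ sin δ + cos φ cos δ sin H₀ = 1.3720×0.42420×-0.38850 + 0.90557×0.92145×0.98030 = -0.226108 + 0.817999 = 0.591891.
Inverse-square distance factor (a/d)² = 1.0489² = 1.100191.
Q̄ = (S₀/π) × 1.100191 × [bracket] = (2787/π) × 1.100191 × 0.591891 = 577.7 W/m².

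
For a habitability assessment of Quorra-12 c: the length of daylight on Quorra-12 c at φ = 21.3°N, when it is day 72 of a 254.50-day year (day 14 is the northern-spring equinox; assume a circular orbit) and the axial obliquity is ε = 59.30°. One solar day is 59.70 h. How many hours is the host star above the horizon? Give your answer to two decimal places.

42.88 h

Solar longitude: λ_s = 360° × (72 − 14)/254.50 = 82.043°.
sin δ = sin 59.30° × sin 82.043° = 0.85157, so δ = +58.383°.
cos H₀ = −tan φ · tan δ = −tan(+21.3°) × tan(+58.383°) = -0.6333, so H₀ = 2.2566 rad = 129.30°.
Daylight = 2H₀/(2π) × 59.70 h = (2.2566/π) × 59.70 = 42.88 h.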